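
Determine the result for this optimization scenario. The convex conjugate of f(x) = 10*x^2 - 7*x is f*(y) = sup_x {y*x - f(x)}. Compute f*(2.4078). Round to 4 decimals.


f*(y) = sup_x {y*x - a*x^2 - b*x} = sup_x {(y-b)*x - a*x^2}
FOC: (y - b) - 2a*x = 0 => x* = (y - b)/(2a)
x* = (2.4078 + 7)/(2*10) = 0.4704
f*(2.4078) = (y-b)^2/(4a) = (2.4078 + 7)^2/(4*10)
= 88.5067/40 = 2.2127


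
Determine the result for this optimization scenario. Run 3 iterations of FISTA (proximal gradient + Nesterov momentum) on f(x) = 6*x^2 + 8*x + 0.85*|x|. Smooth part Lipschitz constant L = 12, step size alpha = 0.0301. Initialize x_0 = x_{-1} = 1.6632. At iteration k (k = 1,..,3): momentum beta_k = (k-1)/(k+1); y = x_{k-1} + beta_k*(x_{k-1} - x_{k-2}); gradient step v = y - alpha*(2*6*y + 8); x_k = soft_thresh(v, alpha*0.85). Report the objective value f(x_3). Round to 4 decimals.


FISTA on f(x) = 6*x^2 + 8*x + 0.85*|x|
L = 12, alpha = 0.0301
Iteration 1: beta = 0.0, y = 1.6632 + 0.0*(1.6632 - 1.6632) = 1.6632
  grad(y) = 27.9584, v = y - alpha*grad = 0.8217
  prox(v) = soft_thresh(0.8217, 0.0256) = 0.7961
Iteration 2: beta = 0.3333, y = 0.7961 + 0.3333*(0.7961 - 1.6632) = 0.507
  grad(y) = 14.0843, v = y - alpha*grad = 0.0831
  prox(v) = soft_thresh(0.0831, 0.0256) = 0.0575
Iteration 3: beta = 0.5, y = 0.0575 + 0.5*(0.0575 - 0.7961) = -0.3118
  grad(y) = 4.2586, v = y - alpha*grad = -0.44
  prox(v) = soft_thresh(-0.44, 0.0256) = -0.4144
f(x_3) = 6*(-0.4144)^2 + 8*(-0.4144) + 0.85*|-0.4144| = -1.9326


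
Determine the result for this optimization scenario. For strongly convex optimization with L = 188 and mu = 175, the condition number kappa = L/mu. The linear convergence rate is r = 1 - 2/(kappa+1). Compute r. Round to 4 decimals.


Step 1: Compute the condition number.
kappa = L/mu = 188/175 = 1.0743
Step 2: Compute the convergence rate.
r = 1 - 2/(kappa + 1) = 1 - 2*mu/(L + mu) = (L - mu)/(L + mu) = 13/363 = 0.0358


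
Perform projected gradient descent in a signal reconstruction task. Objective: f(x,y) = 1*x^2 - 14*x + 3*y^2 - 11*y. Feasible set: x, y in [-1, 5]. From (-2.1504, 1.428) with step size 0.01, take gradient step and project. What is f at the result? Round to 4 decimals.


Step 1: Compute gradient at (-2.1504, 1.428).
grad_x = 2*1*-2.1504 - 14 = -18.3008
grad_y = 2*3*1.428 - 11 = -2.432
Step 2: Gradient step.
x_raw = -2.1504 - 0.01*-18.3008 = -1.9674
y_raw = 1.428 - 0.01*-2.432 = 1.4523
Step 3: Project onto [-1, 5].
x_proj = clip(-1.9674) = -1.0
y_proj = clip(1.4523) = 1.4523
Step 4: Evaluate f.
f(-1.0, 1.4523) = 5.3522


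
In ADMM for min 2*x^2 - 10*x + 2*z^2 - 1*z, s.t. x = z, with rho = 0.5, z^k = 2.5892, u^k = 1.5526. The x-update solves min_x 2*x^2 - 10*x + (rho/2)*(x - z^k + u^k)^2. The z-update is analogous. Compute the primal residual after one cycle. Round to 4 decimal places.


ADMM iteration with rho = 0.5, z^k = 2.5892, u^k = 1.5526
Step 1: x-update.
Minimize 2*x^2 - 10*x + (0.5/2)*(x - 2.5892 + 1.5526)^2
FOC: (2*2 + 0.5)*x = 10 + 0.5*(2.5892 - 1.5526)
x^{k+1} = 2.3374
Step 2: z-update.
Minimize 2*z^2 - 1*z + (0.5/2)*(2.3374 - z + 1.5526)^2
FOC: (2*2 + 0.5)*z = 1 + 0.5*(2.3374 + 1.5526)
z^{k+1} = 0.6544
Step 3: u-update.
u^{k+1} = 1.5526 + 2.3374 - 0.6544 = 3.2356
Step 4: Primal residual = |2.3374 - 0.6544| = 1.683


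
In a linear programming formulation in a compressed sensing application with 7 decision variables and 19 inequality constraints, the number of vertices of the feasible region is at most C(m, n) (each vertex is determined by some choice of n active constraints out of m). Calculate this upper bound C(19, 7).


Each vertex corresponds to some choice of n active constraints out of m, so the number of vertices is at most C(m, n) = m! / (n!(m-n)!).
m = 19, n = 7
Numerator: 19 * 18 * 17 * 16 * 15 * 14 * 13
Denominator: 7! = 5040
C(19, 7) = 50388


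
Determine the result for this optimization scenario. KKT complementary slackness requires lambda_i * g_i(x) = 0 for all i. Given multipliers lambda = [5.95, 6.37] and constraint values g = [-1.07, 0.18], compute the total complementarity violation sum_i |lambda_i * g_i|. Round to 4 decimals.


KKT complementary slackness check:
lambda_1 * g_1 = 5.95 * -1.07 = -6.3665
lambda_2 * g_2 = 6.37 * 0.18 = 1.1466
Total violation = 6.3665 + 1.1466 = 7.5131


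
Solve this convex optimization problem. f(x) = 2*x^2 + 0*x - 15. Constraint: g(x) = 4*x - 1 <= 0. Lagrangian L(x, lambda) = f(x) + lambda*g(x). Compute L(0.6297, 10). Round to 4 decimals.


Step 1: Evaluate f(x).
f(0.6297) = 2*0.6297^2 + 0*0.6297 - 15 = -14.207
Step 2: Evaluate g(x).
g(0.6297) = 4*0.6297 - 1 = 1.5188
Step 3: Compute Lagrangian.
L = -14.207 + 10*1.5188 = 0.981


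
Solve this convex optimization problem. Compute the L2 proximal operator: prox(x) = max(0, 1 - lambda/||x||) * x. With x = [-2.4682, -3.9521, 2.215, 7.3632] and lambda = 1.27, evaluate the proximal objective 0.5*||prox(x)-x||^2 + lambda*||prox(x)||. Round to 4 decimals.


Step 1: Compute ||x||.
||x|| = 8.9908
Step 2: Compute scaling factor.
scale = max(0, 1 - 1.27/8.9908) = 0.8587
Step 3: prox(x) = [-2.1196, -3.3938, 1.9021, 6.3231]
||prox(x)|| = 7.7208
Step 4: Proximal objective.
0.5*||prox-x||^2 = 0.8065
lambda*||prox|| = 9.8054
Total = 10.6118


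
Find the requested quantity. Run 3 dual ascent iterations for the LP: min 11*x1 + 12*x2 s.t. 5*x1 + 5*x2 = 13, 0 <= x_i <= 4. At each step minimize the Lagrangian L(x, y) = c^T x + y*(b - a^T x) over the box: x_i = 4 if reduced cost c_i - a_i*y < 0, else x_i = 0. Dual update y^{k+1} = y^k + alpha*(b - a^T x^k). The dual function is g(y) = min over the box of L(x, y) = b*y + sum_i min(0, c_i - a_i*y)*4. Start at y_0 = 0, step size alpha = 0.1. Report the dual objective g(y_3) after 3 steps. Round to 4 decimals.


Dual ascent for LP: min 11*x1 + 12*x2, 5*x1 + 5*x2 = 13, 0 <= x_i <= 4
Step 1: y^k = 0.0, reduced costs: (11.0, 12.0)
  x^k = (0.0, 0.0), subgradient = b - a^T x = 13.0
  y^{k+1} = 0.0 + 0.1*13.0 = 1.3
Step 2: y^k = 1.3, reduced costs: (4.5, 5.5)
  x^k = (0.0, 0.0), subgradient = b - a^T x = 13.0
  y^{k+1} = 1.3 + 0.1*13.0 = 2.6
Step 3: y^k = 2.6, reduced costs: (-2.0, -1.0)
  x^k = (4.0, 4.0), subgradient = b - a^T x = -27.0
  y^{k+1} = 2.6 + 0.1*-27.0 = -0.1
Dual objective at y_3 = -0.1: reduced costs (11.5, 12.5), box minimizer x = (0.0, 0.0)
g(y_3) = b*y + (c1 - a1*y)*x1 + (c2 - a2*y)*x2 = 13*(-0.1) + 11.5*0.0 + 12.5*0.0 = -1.3 + 0.0 + 0.0 = -1.3


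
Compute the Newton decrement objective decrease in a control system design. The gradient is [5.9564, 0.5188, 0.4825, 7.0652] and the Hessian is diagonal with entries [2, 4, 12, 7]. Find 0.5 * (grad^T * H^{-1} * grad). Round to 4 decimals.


Step 1: H is diagonal, so H^(-1) * g = [2.9782, 0.1297, 0.0402, 1.0093].
Step 2: g^T H^(-1) g = sum_i g_i^2 / H_ii
  = (5.9564)^2/2 + (0.5188)^2/4 + (0.4825)^2/12 + (7.0652)^2/7
  = 17.7394 + 0.0673 + 0.0194 + 7.131 = 24.957
Step 3: Objective decrease = 0.5 * g^T H^(-1) g = 12.4785


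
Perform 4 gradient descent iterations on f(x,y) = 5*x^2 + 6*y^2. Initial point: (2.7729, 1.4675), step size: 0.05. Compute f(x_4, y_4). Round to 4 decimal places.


Gradient descent on f(x,y) = 5*x^2 + 6*y^2.
Starting point: (2.7729, 1.4675), alpha = 0.05
Step 1: grad_x = 2*5*2.7729 = 27.729, grad_y = 2*6*1.4675 = 17.61
  x_1 = 2.7729 - 0.05*27.729 = 1.3865
  y_1 = 1.4675 - 0.05*17.61 = 0.587
Step 2: grad_x = 2*5*1.3865 = 13.8645, grad_y = 2*6*0.587 = 7.044
  x_2 = 1.3865 - 0.05*13.8645 = 0.6932
  y_2 = 0.587 - 0.05*7.044 = 0.2348
Step 3: grad_x = 2*5*0.6932 = 6.9323, grad_y = 2*6*0.2348 = 2.8176
  x_3 = 0.6932 - 0.05*6.9323 = 0.3466
  y_3 = 0.2348 - 0.05*2.8176 = 0.0939
Step 4: grad_x = 2*5*0.3466 = 3.4661, grad_y = 2*6*0.0939 = 1.127
  x_4 = 0.3466 - 0.05*3.4661 = 0.1733
  y_4 = 0.0939 - 0.05*1.127 = 0.0376
f(0.1733, 0.0376) = 5*0.1733^2 + 6*0.0376^2 = 0.1586


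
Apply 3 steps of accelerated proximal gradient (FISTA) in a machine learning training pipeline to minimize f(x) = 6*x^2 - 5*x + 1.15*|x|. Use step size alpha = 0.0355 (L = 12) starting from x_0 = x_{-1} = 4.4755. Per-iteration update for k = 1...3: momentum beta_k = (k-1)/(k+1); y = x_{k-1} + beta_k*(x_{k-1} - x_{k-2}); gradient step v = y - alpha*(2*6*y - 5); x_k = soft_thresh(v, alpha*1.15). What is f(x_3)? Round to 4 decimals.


FISTA on f(x) = 6*x^2 - 5*x + 1.15*|x|
L = 12, alpha = 0.0355
Iteration 1: beta = 0.0, y = 4.4755 + 0.0*(4.4755 - 4.4755) = 4.4755
  grad(y) = 48.706, v = y - alpha*grad = 2.7464
  prox(v) = soft_thresh(2.7464, 0.0408) = 2.7056
Iteration 2: beta = 0.3333, y = 2.7056 + 0.3333*(2.7056 - 4.4755) = 2.1156
  grad(y) = 20.3878, v = y - alpha*grad = 1.3919
  prox(v) = soft_thresh(1.3919, 0.0408) = 1.3511
Iteration 3: beta = 0.5, y = 1.3511 + 0.5*(1.3511 - 2.7056) = 0.6738
  grad(y) = 3.0854, v = y - alpha*grad = 0.5643
  prox(v) = soft_thresh(0.5643, 0.0408) = 0.5234
f(x_3) = 6*0.5234^2 - 5*0.5234 + 1.15*|0.5234| = -0.3713


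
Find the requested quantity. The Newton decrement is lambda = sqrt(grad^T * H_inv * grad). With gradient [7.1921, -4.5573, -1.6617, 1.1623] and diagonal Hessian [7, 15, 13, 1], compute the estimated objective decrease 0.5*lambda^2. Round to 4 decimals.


Step 1: H is diagonal, so H^(-1) * g = [1.0274, -0.3038, -0.1278, 1.1623].
Step 2: g^T H^(-1) g = sum_i g_i^2 / H_ii
  = (7.1921)^2/7 + (-4.5573)^2/15 + (-1.6617)^2/13 + (1.1623)^2/1
  = 7.3895 + 1.3846 + 0.2124 + 1.3509 = 10.3374
Step 3: Objective decrease = 0.5 * g^T H^(-1) g = 5.1687


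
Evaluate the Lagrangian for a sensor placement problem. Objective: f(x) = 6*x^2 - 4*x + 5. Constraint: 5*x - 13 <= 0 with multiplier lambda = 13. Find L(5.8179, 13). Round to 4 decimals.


Step 1: Evaluate f(x).
f(5.8179) = 6*5.8179^2 - 4*5.8179 + 5 = 184.8162
Step 2: Evaluate g(x).
g(5.8179) = 5*5.8179 - 13 = 16.0895
Step 3: Compute Lagrangian.
L = 184.8162 + 13*16.0895 = 393.9797


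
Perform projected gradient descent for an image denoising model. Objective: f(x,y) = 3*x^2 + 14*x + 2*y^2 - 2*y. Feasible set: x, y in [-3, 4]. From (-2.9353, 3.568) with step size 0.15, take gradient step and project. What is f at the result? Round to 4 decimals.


Step 1: Compute gradient at (-2.9353, 3.568).
grad_x = 2*3*-2.9353 + 14 = -3.6118
grad_y = 2*2*3.568 - 2 = 12.272
Step 2: Gradient step.
x_raw = -2.9353 - 0.15*-3.6118 = -2.3935
y_raw = 3.568 - 0.15*12.272 = 1.7272
Step 3: Project onto [-3, 4].
x_proj = clip(-2.3935) = -2.3935
y_proj = clip(1.7272) = 1.7272
Step 4: Evaluate f.
f(-2.3935, 1.7272) = -13.8104


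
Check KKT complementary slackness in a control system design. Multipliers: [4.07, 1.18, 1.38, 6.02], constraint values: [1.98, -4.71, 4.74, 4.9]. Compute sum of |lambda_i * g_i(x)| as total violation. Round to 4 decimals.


KKT complementary slackness check:
lambda_1 * g_1 = 4.07 * 1.98 = 8.0586
lambda_2 * g_2 = 1.18 * -4.71 = -5.5578
lambda_3 * g_3 = 1.38 * 4.74 = 6.5412
lambda_4 * g_4 = 6.02 * 4.9 = 29.498
Total violation = 8.0586 + 5.5578 + 6.5412 + 29.498 = 49.6556


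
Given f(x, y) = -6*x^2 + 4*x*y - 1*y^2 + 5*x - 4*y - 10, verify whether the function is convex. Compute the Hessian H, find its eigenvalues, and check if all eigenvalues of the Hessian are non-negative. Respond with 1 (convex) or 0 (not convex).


The Hessian of f(x,y) = -6*x^2 + 4*x*y - 1*y^2 + 5*x - 4*y - 10 is:
H = [[-12, 4], [4, -2]]
Trace = -12 - 2 = -14
Determinant = -12*-2 - (4)^2 = 8
Discriminant = (-14)^2 - 4*8 = 164.0
Eigenvalues: lambda_1 = -13.4031, lambda_2 = -0.5969
The function is not convex.

0


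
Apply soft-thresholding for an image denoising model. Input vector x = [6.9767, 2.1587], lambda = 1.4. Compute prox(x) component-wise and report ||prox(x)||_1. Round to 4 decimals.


Soft-thresholding with lambda = 1.4:
prox(6.9767) = sign(6.9767)*max(|6.9767| - 1.4, 0) = 5.5767
prox(2.1587) = sign(2.1587)*max(|2.1587| - 1.4, 0) = 0.7587
prox(x) = [5.5767, 0.7587]
||prox(x)||_1 = 5.5767 + 0.7587 = 6.3354


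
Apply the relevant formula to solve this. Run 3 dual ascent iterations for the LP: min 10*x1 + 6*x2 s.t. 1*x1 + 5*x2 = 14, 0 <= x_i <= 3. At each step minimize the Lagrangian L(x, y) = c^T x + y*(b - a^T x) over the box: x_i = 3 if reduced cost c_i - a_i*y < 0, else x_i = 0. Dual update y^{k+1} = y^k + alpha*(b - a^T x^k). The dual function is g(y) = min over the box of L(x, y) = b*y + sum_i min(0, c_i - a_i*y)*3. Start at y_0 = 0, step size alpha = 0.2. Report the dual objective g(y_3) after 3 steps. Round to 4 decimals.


Dual ascent for LP: min 10*x1 + 6*x2, 1*x1 + 5*x2 = 14, 0 <= x_i <= 3
Step 1: y^k = 0.0, reduced costs: (10.0, 6.0)
  x^k = (0.0, 0.0), subgradient = b - a^T x = 14.0
  y^{k+1} = 0.0 + 0.2*14.0 = 2.8
Step 2: y^k = 2.8, reduced costs: (7.2, -8.0)
  x^k = (0.0, 3.0), subgradient = b - a^T x = -1.0
  y^{k+1} = 2.8 + 0.2*-1.0 = 2.6
Step 3: y^k = 2.6, reduced costs: (7.4, -7.0)
  x^k = (0.0, 3.0), subgradient = b - a^T x = -1.0
  y^{k+1} = 2.6 + 0.2*-1.0 = 2.4
Dual objective at y_3 = 2.4: reduced costs (7.6, -6.0), box minimizer x = (0.0, 3.0)
g(y_3) = b*y + (c1 - a1*y)*x1 + (c2 - a2*y)*x2 = 14*2.4 + 7.6*0.0 + (-6.0)*3.0 = 33.6 + 0.0 - 18.0 = 15.6


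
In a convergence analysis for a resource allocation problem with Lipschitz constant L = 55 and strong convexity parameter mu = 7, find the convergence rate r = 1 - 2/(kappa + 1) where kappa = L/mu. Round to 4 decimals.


Step 1: Compute the condition number.
kappa = L/mu = 55/7 = 7.8571
Step 2: Compute the convergence rate.
r = 1 - 2/(kappa + 1) = 1 - 2*mu/(L + mu) = (L - mu)/(L + mu) = 48/62 = 0.7742


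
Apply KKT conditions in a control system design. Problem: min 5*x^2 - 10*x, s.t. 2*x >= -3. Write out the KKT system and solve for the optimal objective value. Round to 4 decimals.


Step 1: Try lambda = 0 (constraint inactive).
Stationarity: 2*5*x - 10 = 0
x* = 10/(2*5) = 1.0
Check constraint: 2*1.0 = 2.0 >= -3 -- satisfied.
Step 2: Compute optimal value.
f(x*) = 5*1.0^2 - 10*1.0 = -5.0


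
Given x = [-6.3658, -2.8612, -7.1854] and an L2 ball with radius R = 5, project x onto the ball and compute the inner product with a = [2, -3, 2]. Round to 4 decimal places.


Step 1: Compute ||x|| (intermediates to 6 decimals).
||x|| = sqrt((-6.3658)^2 + (-2.8612)^2 + (-7.1854)^2) = 10.016978
Step 2: Project.
Since ||x|| > R, scale = R/||x|| = 5/10.016978 = 0.499153, proj(x) = scale * x
proj(x) = [-3.177508, -1.428177, -3.586614]
Step 3: Dot product.
a^T * proj(x) = 2*(-3.177508) - 3*(-1.428177) + 2*(-3.586614) = -9.2437


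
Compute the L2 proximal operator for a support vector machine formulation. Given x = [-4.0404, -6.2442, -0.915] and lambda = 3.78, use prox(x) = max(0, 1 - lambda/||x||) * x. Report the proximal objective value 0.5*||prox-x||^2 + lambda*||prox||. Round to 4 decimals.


Step 1: Compute ||x||.
||x|| = 7.4935
Step 2: Compute scaling factor.
scale = max(0, 1 - 3.78/7.4935) = 0.4956
Step 3: prox(x) = [-2.0023, -3.0944, -0.4534]
||prox(x)|| = 3.7135
Step 4: Proximal objective.
0.5*||prox-x||^2 = 7.1442
lambda*||prox|| = 14.037
Total = 21.1811


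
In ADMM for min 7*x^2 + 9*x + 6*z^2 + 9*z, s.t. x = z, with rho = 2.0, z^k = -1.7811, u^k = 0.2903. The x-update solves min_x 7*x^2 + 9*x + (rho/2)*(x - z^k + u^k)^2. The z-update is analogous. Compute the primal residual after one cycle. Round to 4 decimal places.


ADMM iteration with rho = 2.0, z^k = -1.7811, u^k = 0.2903
Step 1: x-update.
Minimize 7*x^2 + 9*x + (2.0/2)*(x + 1.7811 + 0.2903)^2
FOC: (2*7 + 2.0)*x = -9 + 2.0*(-1.7811 - 0.2903)
x^{k+1} = -0.8214
Step 2: z-update.
Minimize 6*z^2 + 9*z + (2.0/2)*(-0.8214 - z + 0.2903)^2
FOC: (2*6 + 2.0)*z = -9 + 2.0*(-0.8214 + 0.2903)
z^{k+1} = -0.7187
Step 3: u-update.
u^{k+1} = 0.2903 - 0.8214 + 0.7187 = 0.1876
Step 4: Primal residual = |-0.8214 + 0.7187| = 0.1027


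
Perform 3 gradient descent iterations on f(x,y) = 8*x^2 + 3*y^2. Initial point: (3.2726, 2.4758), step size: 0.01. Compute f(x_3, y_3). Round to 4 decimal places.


Gradient descent on f(x,y) = 8*x^2 + 3*y^2.
Starting point: (3.2726, 2.4758), alpha = 0.01
Step 1: grad_x = 2*8*3.2726 = 52.3616, grad_y = 2*3*2.4758 = 14.8548
  x_1 = 3.2726 - 0.01*52.3616 = 2.749
  y_1 = 2.4758 - 0.01*14.8548 = 2.3273
Step 2: grad_x = 2*8*2.749 = 43.9837, grad_y = 2*3*2.3273 = 13.9635
  x_2 = 2.749 - 0.01*43.9837 = 2.3091
  y_2 = 2.3273 - 0.01*13.9635 = 2.1876
Step 3: grad_x = 2*8*2.3091 = 36.9463, grad_y = 2*3*2.1876 = 13.1257
  x_3 = 2.3091 - 0.01*36.9463 = 1.9397
  y_3 = 2.1876 - 0.01*13.1257 = 2.0564
f(1.9397, 2.0564) = 8*1.9397^2 + 3*2.0564^2 = 42.7848


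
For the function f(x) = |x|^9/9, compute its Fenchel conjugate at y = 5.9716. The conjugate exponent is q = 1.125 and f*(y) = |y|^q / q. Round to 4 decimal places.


The conjugate exponent q satisfies 1/p + 1/q = 1.
p = 9, so q = 9/(9 - 1) = 1.125
|y|^q = 5.9716^1.125 = 7.4662
f*(5.9716) = 7.4662 / 1.125 = 6.6367


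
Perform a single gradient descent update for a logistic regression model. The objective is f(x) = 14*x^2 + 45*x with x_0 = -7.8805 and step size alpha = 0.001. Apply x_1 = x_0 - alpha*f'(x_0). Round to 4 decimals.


We compute the gradient at x_0 and apply the update.
f'(x) = 28*x + 45
f'(-7.8805) = 28*-7.8805 + 45 = -175.654
x_1 = -7.8805 - 0.001*-175.654 = -7.7048


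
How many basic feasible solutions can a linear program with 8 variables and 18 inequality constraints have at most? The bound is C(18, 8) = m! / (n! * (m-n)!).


Each vertex corresponds to some choice of n active constraints out of m, so the number of vertices is at most C(m, n) = m! / (n!(m-n)!).
m = 18, n = 8
Numerator: 18 * 17 * 16 * 15 * 14 * 13 * 12 * 11
Denominator: 8! = 40320
C(18, 8) = 43758


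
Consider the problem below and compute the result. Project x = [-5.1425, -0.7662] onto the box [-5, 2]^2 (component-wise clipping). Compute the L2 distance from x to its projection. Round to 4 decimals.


Project each component onto [-5, 2].
clip(-5.1425) = -5.0, clip(-0.7662) = -0.7662
Projection = [-5.0, -0.7662]
Squared diffs: [0.0203, 0.0]
Distance = sqrt(0.0203) = 0.1425


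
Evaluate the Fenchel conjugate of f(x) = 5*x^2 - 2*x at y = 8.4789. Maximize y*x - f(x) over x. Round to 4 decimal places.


f*(y) = sup_x {y*x - a*x^2 - b*x} = sup_x {(y-b)*x - a*x^2}
FOC: (y - b) - 2a*x = 0 => x* = (y - b)/(2a)
x* = (8.4789 + 2)/(2*5) = 1.0479
f*(8.4789) = (y-b)^2/(4a) = (8.4789 + 2)^2/(4*5)
= 109.8073/20 = 5.4904


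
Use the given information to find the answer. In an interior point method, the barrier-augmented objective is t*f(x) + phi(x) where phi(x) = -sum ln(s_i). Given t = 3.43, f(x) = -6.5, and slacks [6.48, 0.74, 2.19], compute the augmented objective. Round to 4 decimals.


Step 1: Compute log-barrier.
ln values: [1.8687, -0.3011, 0.7839]
phi = -(1.8687 - 0.3011 + 0.7839) = -2.3515
Step 2: Compute augmented objective.
t*f(x) = 3.43*-6.5 = -22.295
Total = -22.295 - 2.3515 = -24.6465


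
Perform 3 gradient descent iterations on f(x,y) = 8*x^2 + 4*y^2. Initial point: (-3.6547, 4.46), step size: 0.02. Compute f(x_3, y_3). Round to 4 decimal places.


Gradient descent on f(x,y) = 8*x^2 + 4*y^2.
Starting point: (-3.6547, 4.46), alpha = 0.02
Step 1: grad_x = 2*8*-3.6547 = -58.4752, grad_y = 2*4*4.46 = 35.68
  x_1 = -3.6547 - 0.02*-58.4752 = -2.4852
  y_1 = 4.46 - 0.02*35.68 = 3.7464
Step 2: grad_x = 2*8*-2.4852 = -39.7631, grad_y = 2*4*3.7464 = 29.9712
  x_2 = -2.4852 - 0.02*-39.7631 = -1.6899
  y_2 = 3.7464 - 0.02*29.9712 = 3.147
Step 3: grad_x = 2*8*-1.6899 = -27.0389, grad_y = 2*4*3.147 = 25.1758
  x_3 = -1.6899 - 0.02*-27.0389 = -1.1492
  y_3 = 3.147 - 0.02*25.1758 = 2.6435
f(-1.1492, 2.6435) = 8*(-1.1492)^2 + 4*2.6435^2 = 38.516


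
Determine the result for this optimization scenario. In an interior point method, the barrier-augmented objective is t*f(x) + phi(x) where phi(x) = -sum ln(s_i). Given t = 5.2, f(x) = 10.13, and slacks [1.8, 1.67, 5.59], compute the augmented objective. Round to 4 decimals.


Step 1: Compute log-barrier.
ln values: [0.5878, 0.5128, 1.721]
phi = -(0.5878 + 0.5128 + 1.721) = -2.8216
Step 2: Compute augmented objective.
t*f(x) = 5.2*10.13 = 52.676
Total = 52.676 - 2.8216 = 49.8544


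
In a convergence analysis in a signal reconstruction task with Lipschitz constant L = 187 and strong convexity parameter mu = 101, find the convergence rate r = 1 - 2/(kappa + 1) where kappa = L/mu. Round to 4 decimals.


Step 1: Compute the condition number.
kappa = L/mu = 187/101 = 1.8515
Step 2: Compute the convergence rate.
r = 1 - 2/(kappa + 1) = 1 - 2*mu/(L + mu) = (L - mu)/(L + mu) = 86/288 = 0.2986


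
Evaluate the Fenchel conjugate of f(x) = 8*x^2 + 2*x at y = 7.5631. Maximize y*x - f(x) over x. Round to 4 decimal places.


f*(y) = sup_x {y*x - a*x^2 - b*x} = sup_x {(y-b)*x - a*x^2}
FOC: (y - b) - 2a*x = 0 => x* = (y - b)/(2a)
x* = (7.5631 - 2)/(2*8) = 0.3477
f*(7.5631) = (y-b)^2/(4a) = (7.5631 - 2)^2/(4*8)
= 30.9481/32 = 0.9671


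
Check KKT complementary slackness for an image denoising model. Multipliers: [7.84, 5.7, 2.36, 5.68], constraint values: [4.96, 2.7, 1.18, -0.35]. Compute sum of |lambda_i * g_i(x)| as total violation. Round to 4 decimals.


KKT complementary slackness check:
lambda_1 * g_1 = 7.84 * 4.96 = 38.8864
lambda_2 * g_2 = 5.7 * 2.7 = 15.39
lambda_3 * g_3 = 2.36 * 1.18 = 2.7848
lambda_4 * g_4 = 5.68 * -0.35 = -1.988
Total violation = 38.8864 + 15.39 + 2.7848 + 1.988 = 59.0492


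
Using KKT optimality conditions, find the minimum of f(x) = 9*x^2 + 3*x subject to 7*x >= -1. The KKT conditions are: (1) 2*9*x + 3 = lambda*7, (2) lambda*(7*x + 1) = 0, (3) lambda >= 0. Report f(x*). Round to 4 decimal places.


Step 1: Try lambda = 0 (constraint inactive).
x_unc = -3/(2*9) = -0.1667
Check: 7*-0.1667 = -1.1669 < -1 -- violated!
Step 2: Constraint must be active: 7*x = -1
x* = -1/7 = -0.1429 (rounded; the exact value -1/7 is used below)
lambda = (2*9*(-1/7) + 3)/7 = 0.0612
Step 3: Compute optimal value.
f(x*) = 9*(-1/7)^2 + 3*(-1/7) = -0.2449


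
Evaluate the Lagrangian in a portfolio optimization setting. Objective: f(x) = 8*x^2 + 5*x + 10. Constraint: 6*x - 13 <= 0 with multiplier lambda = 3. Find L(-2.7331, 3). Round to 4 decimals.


Step 1: Evaluate f(x).
f(-2.7331) = 8*(-2.7331)^2 + 5*(-2.7331) + 10 = 56.0932
Step 2: Evaluate g(x).
g(-2.7331) = 6*-2.7331 - 13 = -29.3986
Step 3: Compute Lagrangian.
L = 56.0932 + 3*-29.3986 = -32.1026


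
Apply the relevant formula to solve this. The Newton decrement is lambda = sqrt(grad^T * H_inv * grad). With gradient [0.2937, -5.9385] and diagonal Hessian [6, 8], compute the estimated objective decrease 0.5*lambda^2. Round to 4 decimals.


Step 1: H is diagonal, so H^(-1) * g = [0.049, -0.7423].
Step 2: g^T H^(-1) g = sum_i g_i^2 / H_ii
  = (0.2937)^2/6 + (-5.9385)^2/8
  = 0.0144 + 4.4082 = 4.4226
Step 3: Objective decrease = 0.5 * g^T H^(-1) g = 2.2113


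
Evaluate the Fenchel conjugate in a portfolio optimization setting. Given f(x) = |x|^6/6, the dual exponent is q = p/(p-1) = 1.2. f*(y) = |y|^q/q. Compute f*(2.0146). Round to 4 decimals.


The conjugate exponent q satisfies 1/p + 1/q = 1.
p = 6, so q = 6/(6 - 1) = 1.2
|y|^q = 2.0146^1.2 = 2.3175
f*(2.0146) = 2.3175 / 1.2 = 1.9313


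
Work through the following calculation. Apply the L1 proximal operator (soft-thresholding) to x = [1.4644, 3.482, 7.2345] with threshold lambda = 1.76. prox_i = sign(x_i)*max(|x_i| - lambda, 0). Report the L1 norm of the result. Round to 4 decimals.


Soft-thresholding with lambda = 1.76:
prox(1.4644) = sign(1.4644)*max(|1.4644| - 1.76, 0) = 0.0
prox(3.482) = sign(3.482)*max(|3.482| - 1.76, 0) = 1.722
prox(7.2345) = sign(7.2345)*max(|7.2345| - 1.76, 0) = 5.4745
prox(x) = [0.0, 1.722, 5.4745]
||prox(x)||_1 = 0.0 + 1.722 + 5.4745 = 7.1965


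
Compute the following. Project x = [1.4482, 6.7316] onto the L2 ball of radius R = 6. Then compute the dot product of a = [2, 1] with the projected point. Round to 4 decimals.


Step 1: Compute ||x|| (intermediates to 6 decimals).
||x|| = sqrt(1.4482^2 + 6.7316^2) = 6.885617
Step 2: Project.
Since ||x|| > R, scale = R/||x|| = 6/6.885617 = 0.871382, proj(x) = scale * x
proj(x) = [1.261935, 5.865795]
Step 3: Dot product.
a^T * proj(x) = 2*1.261935 + 1*5.865795 = 8.3897


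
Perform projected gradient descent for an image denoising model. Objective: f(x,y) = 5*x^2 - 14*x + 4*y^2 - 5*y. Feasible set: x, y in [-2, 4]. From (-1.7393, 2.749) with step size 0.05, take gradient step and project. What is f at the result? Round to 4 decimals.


Step 1: Compute gradient at (-1.7393, 2.749).
grad_x = 2*5*-1.7393 - 14 = -31.393
grad_y = 2*4*2.749 - 5 = 16.992
Step 2: Gradient step.
x_raw = -1.7393 - 0.05*-31.393 = -0.1697
y_raw = 2.749 - 0.05*16.992 = 1.8994
Step 3: Project onto [-2, 4].
x_proj = clip(-0.1697) = -0.1697
y_proj = clip(1.8994) = 1.8994
Step 4: Evaluate f.
f(-0.1697, 1.8994) = 7.4529


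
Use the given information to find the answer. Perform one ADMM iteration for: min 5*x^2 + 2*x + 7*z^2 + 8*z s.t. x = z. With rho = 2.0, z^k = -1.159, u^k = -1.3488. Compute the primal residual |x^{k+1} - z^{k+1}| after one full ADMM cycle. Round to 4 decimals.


ADMM iteration with rho = 2.0, z^k = -1.159, u^k = -1.3488
Step 1: x-update.
Minimize 5*x^2 + 2*x + (2.0/2)*(x + 1.159 - 1.3488)^2
FOC: (2*5 + 2.0)*x = -2 + 2.0*(-1.159 + 1.3488)
x^{k+1} = -0.135
Step 2: z-update.
Minimize 7*z^2 + 8*z + (2.0/2)*(-0.135 - z - 1.3488)^2
FOC: (2*7 + 2.0)*z = -8 + 2.0*(-0.135 - 1.3488)
z^{k+1} = -0.6855
Step 3: u-update.
u^{k+1} = -1.3488 - 0.135 + 0.6855 = -0.7984
Step 4: Primal residual = |-0.135 + 0.6855| = 0.5504


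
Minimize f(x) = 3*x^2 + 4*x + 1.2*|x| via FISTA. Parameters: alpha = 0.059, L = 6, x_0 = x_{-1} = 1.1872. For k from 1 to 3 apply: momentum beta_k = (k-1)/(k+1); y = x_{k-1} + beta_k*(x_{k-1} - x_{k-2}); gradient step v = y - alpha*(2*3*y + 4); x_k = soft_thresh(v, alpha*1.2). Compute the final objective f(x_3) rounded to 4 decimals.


FISTA on f(x) = 3*x^2 + 4*x + 1.2*|x|
L = 6, alpha = 0.059
Iteration 1: beta = 0.0, y = 1.1872 + 0.0*(1.1872 - 1.1872) = 1.1872
  grad(y) = 11.1232, v = y - alpha*grad = 0.5309
  prox(v) = soft_thresh(0.5309, 0.0708) = 0.4601
Iteration 2: beta = 0.3333, y = 0.4601 + 0.3333*(0.4601 - 1.1872) = 0.2178
  grad(y) = 5.3066, v = y - alpha*grad = -0.0953
  prox(v) = soft_thresh(-0.0953, 0.0708) = -0.0245
Iteration 3: beta = 0.5, y = -0.0245 + 0.5*(-0.0245 - 0.4601) = -0.2668
  grad(y) = 2.3989, v = y - alpha*grad = -0.4084
  prox(v) = soft_thresh(-0.4084, 0.0708) = -0.3376
f(x_3) = 3*(-0.3376)^2 + 4*(-0.3376) + 1.2*|-0.3376| = -0.6033


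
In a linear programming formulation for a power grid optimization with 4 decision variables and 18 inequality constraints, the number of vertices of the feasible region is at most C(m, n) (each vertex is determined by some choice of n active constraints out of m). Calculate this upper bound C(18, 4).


Each vertex corresponds to some choice of n active constraints out of m, so the number of vertices is at most C(m, n) = m! / (n!(m-n)!).
m = 18, n = 4
Numerator: 18 * 17 * 16 * 15
Denominator: 4! = 24
C(18, 4) = 3060


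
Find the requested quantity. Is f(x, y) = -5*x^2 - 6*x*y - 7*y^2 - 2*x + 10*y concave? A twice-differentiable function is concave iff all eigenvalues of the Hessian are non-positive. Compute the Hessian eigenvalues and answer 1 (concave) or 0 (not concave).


The Hessian of f(x,y) = -5*x^2 - 6*x*y - 7*y^2 - 2*x + 10*y is:
H = [[-10, -6], [-6, -14]]
Trace = -10 - 14 = -24
Determinant = -10*-14 - (-6)^2 = 104
Discriminant = (-24)^2 - 4*104 = 160.0
Eigenvalues: lambda_1 = -18.3246, lambda_2 = -5.6754
The function is concave.

1


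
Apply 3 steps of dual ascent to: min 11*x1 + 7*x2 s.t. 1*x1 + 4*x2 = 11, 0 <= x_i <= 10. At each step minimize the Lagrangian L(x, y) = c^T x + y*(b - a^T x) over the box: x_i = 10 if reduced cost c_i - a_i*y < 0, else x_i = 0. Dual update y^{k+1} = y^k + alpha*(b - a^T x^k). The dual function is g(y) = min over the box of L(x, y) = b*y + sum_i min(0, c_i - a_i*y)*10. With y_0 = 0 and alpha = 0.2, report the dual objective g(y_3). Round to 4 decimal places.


Dual ascent for LP: min 11*x1 + 7*x2, 1*x1 + 4*x2 = 11, 0 <= x_i <= 10
Step 1: y^k = 0.0, reduced costs: (11.0, 7.0)
  x^k = (0.0, 0.0), subgradient = b - a^T x = 11.0
  y^{k+1} = 0.0 + 0.2*11.0 = 2.2
Step 2: y^k = 2.2, reduced costs: (8.8, -1.8)
  x^k = (0.0, 10.0), subgradient = b - a^T x = -29.0
  y^{k+1} = 2.2 + 0.2*-29.0 = -3.6
Step 3: y^k = -3.6, reduced costs: (14.6, 21.4)
  x^k = (0.0, 0.0), subgradient = b - a^T x = 11.0
  y^{k+1} = -3.6 + 0.2*11.0 = -1.4
Dual objective at y_3 = -1.4: reduced costs (12.4, 12.6), box minimizer x = (0.0, 0.0)
g(y_3) = b*y + (c1 - a1*y)*x1 + (c2 - a2*y)*x2 = 11*(-1.4) + 12.4*0.0 + 12.6*0.0 = -15.4 + 0.0 + 0.0 = -15.4


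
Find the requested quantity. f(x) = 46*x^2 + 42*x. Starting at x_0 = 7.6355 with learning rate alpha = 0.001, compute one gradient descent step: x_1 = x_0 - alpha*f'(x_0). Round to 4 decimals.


We compute the gradient at x_0 and apply the update.
f'(x) = 92*x + 42
f'(7.6355) = 92*7.6355 + 42 = 744.466
x_1 = 7.6355 - 0.001*744.466 = 6.891


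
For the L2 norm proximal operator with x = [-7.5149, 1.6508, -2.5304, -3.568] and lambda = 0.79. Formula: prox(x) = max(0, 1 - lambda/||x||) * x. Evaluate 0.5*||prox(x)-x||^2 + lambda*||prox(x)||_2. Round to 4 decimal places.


Step 1: Compute ||x||.
||x|| = 8.8506
Step 2: Compute scaling factor.
scale = max(0, 1 - 0.79/8.8506) = 0.9107
Step 3: prox(x) = [-6.8441, 1.5034, -2.3045, -3.2495]
||prox(x)|| = 8.0606
Step 4: Proximal objective.
0.5*||prox-x||^2 = 0.3121
lambda*||prox|| = 6.3679
Total = 6.6799


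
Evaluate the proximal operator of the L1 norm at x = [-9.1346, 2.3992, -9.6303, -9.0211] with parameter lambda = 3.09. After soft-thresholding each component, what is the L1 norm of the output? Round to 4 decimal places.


Soft-thresholding with lambda = 3.09:
prox(-9.1346) = sign(-9.1346)*max(|-9.1346| - 3.09, 0) = -6.0446
prox(2.3992) = sign(2.3992)*max(|2.3992| - 3.09, 0) = 0.0
prox(-9.6303) = sign(-9.6303)*max(|-9.6303| - 3.09, 0) = -6.5403
prox(-9.0211) = sign(-9.0211)*max(|-9.0211| - 3.09, 0) = -5.9311
prox(x) = [-6.0446, 0.0, -6.5403, -5.9311]
||prox(x)||_1 = 6.0446 + 0.0 + 6.5403 + 5.9311 = 18.516


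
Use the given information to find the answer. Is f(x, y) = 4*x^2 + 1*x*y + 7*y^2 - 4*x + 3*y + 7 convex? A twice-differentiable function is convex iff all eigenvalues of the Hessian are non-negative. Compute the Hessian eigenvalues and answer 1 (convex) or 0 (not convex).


The Hessian of f(x,y) = 4*x^2 + 1*x*y + 7*y^2 - 4*x + 3*y + 7 is:
H = [[8, 1], [1, 14]]
Trace = 8 + 14 = 22
Determinant = 8*14 - (1)^2 = 111
Discriminant = (22)^2 - 4*111 = 40.0
Eigenvalues: lambda_1 = 7.8377, lambda_2 = 14.1623
The function is convex.

1


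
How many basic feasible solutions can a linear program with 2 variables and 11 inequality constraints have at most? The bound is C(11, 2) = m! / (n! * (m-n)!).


Each vertex corresponds to some choice of n active constraints out of m, so the number of vertices is at most C(m, n) = m! / (n!(m-n)!).
m = 11, n = 2
Numerator: 11 * 10
Denominator: 2! = 2
C(11, 2) = 55


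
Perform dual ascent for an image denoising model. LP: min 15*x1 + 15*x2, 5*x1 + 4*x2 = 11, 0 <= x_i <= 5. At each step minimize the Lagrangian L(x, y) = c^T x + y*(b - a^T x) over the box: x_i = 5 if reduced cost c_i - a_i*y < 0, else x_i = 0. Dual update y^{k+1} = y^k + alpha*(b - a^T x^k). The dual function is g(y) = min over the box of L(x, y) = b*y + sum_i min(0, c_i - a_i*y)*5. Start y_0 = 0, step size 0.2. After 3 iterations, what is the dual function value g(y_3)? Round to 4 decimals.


Dual ascent for LP: min 15*x1 + 15*x2, 5*x1 + 4*x2 = 11, 0 <= x_i <= 5
Step 1: y^k = 0.0, reduced costs: (15.0, 15.0)
  x^k = (0.0, 0.0), subgradient = b - a^T x = 11.0
  y^{k+1} = 0.0 + 0.2*11.0 = 2.2
Step 2: y^k = 2.2, reduced costs: (4.0, 6.2)
  x^k = (0.0, 0.0), subgradient = b - a^T x = 11.0
  y^{k+1} = 2.2 + 0.2*11.0 = 4.4
Step 3: y^k = 4.4, reduced costs: (-7.0, -2.6)
  x^k = (5.0, 5.0), subgradient = b - a^T x = -34.0
  y^{k+1} = 4.4 + 0.2*-34.0 = -2.4
Dual objective at y_3 = -2.4: reduced costs (27.0, 24.6), box minimizer x = (0.0, 0.0)
g(y_3) = b*y + (c1 - a1*y)*x1 + (c2 - a2*y)*x2 = 11*(-2.4) + 27.0*0.0 + 24.6*0.0 = -26.4 + 0.0 + 0.0 = -26.4


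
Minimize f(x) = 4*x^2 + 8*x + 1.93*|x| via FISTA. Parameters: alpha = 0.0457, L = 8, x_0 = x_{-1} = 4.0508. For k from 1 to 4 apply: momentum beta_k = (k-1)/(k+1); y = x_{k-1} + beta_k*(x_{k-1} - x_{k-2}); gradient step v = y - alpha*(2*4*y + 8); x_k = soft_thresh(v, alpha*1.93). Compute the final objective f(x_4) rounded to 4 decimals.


FISTA on f(x) = 4*x^2 + 8*x + 1.93*|x|
L = 8, alpha = 0.0457
Iteration 1: beta = 0.0, y = 4.0508 + 0.0*(4.0508 - 4.0508) = 4.0508
  grad(y) = 40.4064, v = y - alpha*grad = 2.2042
  prox(v) = soft_thresh(2.2042, 0.0882) = 2.116
Iteration 2: beta = 0.3333, y = 2.116 + 0.3333*(2.116 - 4.0508) = 1.4711
  grad(y) = 19.7688, v = y - alpha*grad = 0.5677
  prox(v) = soft_thresh(0.5677, 0.0882) = 0.4795
Iteration 3: beta = 0.5, y = 0.4795 + 0.5*(0.4795 - 2.116) = -0.3388
  grad(y) = 5.2895, v = y - alpha*grad = -0.5805
  prox(v) = soft_thresh(-0.5805, 0.0882) = -0.4923
Iteration 4: beta = 0.6, y = -0.4923 + 0.6*(-0.4923 - 0.4795) = -1.0754
  grad(y) = -0.6034, v = y - alpha*grad = -1.0479
  prox(v) = soft_thresh(-1.0479, 0.0882) = -0.9597
f(x_4) = 4*(-0.9597)^2 + 8*(-0.9597) + 1.93*|-0.9597| = -2.1414


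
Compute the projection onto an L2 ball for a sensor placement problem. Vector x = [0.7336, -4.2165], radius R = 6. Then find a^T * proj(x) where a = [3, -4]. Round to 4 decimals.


Step 1: Compute ||x|| (intermediates to 6 decimals).
||x|| = sqrt(0.7336^2 + (-4.2165)^2) = 4.279841
Step 2: Project.
Since ||x|| <= R, proj = x (no scaling needed).
proj(x) = [0.7336, -4.2165]
Step 3: Dot product.
a^T * proj(x) = 3*0.7336 - 4*(-4.2165) = 19.0668


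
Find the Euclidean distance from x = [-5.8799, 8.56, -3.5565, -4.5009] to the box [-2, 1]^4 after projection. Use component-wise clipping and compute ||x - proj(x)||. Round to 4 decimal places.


Project each component onto [-2, 1].
clip(-5.8799) = -2.0, clip(8.56) = 1.0, clip(-3.5565) = -2.0, clip(-4.5009) = -2.0
Projection = [-2.0, 1.0, -2.0, -2.0]
Squared diffs: [15.0536, 57.1536, 2.4227, 6.2545]
Distance = sqrt(80.8844) = 8.9936


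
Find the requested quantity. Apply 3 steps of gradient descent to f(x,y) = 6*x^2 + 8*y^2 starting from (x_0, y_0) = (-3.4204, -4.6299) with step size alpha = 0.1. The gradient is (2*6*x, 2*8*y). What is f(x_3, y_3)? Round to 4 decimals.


Gradient descent on f(x,y) = 6*x^2 + 8*y^2.
Starting point: (-3.4204, -4.6299), alpha = 0.1
Step 1: grad_x = 2*6*-3.4204 = -41.0448, grad_y = 2*8*-4.6299 = -74.0784
  x_1 = -3.4204 - 0.1*-41.0448 = 0.6841
  y_1 = -4.6299 - 0.1*-74.0784 = 2.7779
Step 2: grad_x = 2*6*0.6841 = 8.209, grad_y = 2*8*2.7779 = 44.447
  x_2 = 0.6841 - 0.1*8.209 = -0.1368
  y_2 = 2.7779 - 0.1*44.447 = -1.6668
Step 3: grad_x = 2*6*-0.1368 = -1.6418, grad_y = 2*8*-1.6668 = -26.6682
  x_3 = -0.1368 - 0.1*-1.6418 = 0.0274
  y_3 = -1.6668 - 0.1*-26.6682 = 1.0001
f(0.0274, 1.0001) = 6*0.0274^2 + 8*1.0001^2 = 8.0054


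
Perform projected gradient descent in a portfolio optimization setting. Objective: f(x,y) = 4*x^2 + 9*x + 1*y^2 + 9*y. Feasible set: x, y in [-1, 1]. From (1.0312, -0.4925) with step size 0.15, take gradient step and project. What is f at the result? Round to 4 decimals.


Step 1: Compute gradient at (1.0312, -0.4925).
grad_x = 2*4*1.0312 + 9 = 17.2496
grad_y = 2*1*-0.4925 + 9 = 8.015
Step 2: Gradient step.
x_raw = 1.0312 - 0.15*17.2496 = -1.5562
y_raw = -0.4925 - 0.15*8.015 = -1.6948
Step 3: Project onto [-1, 1].
x_proj = clip(-1.5562) = -1.0
y_proj = clip(-1.6948) = -1.0
Step 4: Evaluate f.
f(-1.0, -1.0) = -13.0


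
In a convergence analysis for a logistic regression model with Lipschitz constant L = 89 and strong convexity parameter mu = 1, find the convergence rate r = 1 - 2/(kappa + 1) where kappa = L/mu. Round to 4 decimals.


Step 1: Compute the condition number.
kappa = L/mu = 89/1 = 89.0
Step 2: Compute the convergence rate.
r = 1 - 2/(kappa + 1) = 1 - 2*mu/(L + mu) = (L - mu)/(L + mu) = 88/90 = 0.9778


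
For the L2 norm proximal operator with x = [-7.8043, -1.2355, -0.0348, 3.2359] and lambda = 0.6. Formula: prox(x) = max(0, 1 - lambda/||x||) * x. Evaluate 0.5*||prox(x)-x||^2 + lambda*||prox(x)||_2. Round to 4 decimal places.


Step 1: Compute ||x||.
||x|| = 8.5385
Step 2: Compute scaling factor.
scale = max(0, 1 - 0.6/8.5385) = 0.9297
Step 3: prox(x) = [-7.2559, -1.1487, -0.0324, 3.0085]
||prox(x)|| = 7.9385
Step 4: Proximal objective.
0.5*||prox-x||^2 = 0.18
lambda*||prox|| = 4.7631
Total = 4.9431


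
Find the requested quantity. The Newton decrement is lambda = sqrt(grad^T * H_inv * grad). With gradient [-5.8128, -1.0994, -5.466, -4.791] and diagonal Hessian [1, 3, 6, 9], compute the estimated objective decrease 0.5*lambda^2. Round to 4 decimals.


Step 1: H is diagonal, so H^(-1) * g = [-5.8128, -0.3665, -0.911, -0.5323].
Step 2: g^T H^(-1) g = sum_i g_i^2 / H_ii
  = (-5.8128)^2/1 + (-1.0994)^2/3 + (-5.466)^2/6 + (-4.791)^2/9
  = 33.7886 + 0.4029 + 4.9795 + 2.5504 = 41.7215
Step 3: Objective decrease = 0.5 * g^T H^(-1) g = 20.8607


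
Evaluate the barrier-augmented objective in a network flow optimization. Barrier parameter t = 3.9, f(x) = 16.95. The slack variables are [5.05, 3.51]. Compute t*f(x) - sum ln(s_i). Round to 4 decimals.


Step 1: Compute log-barrier.
ln values: [1.6194, 1.2556]
phi = -(1.6194 + 1.2556) = -2.875
Step 2: Compute augmented objective.
t*f(x) = 3.9*16.95 = 66.105
Total = 66.105 - 2.875 = 63.23


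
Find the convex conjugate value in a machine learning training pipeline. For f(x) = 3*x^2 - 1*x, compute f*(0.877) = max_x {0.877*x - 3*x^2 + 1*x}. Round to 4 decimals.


f*(y) = sup_x {y*x - a*x^2 - b*x} = sup_x {(y-b)*x - a*x^2}
FOC: (y - b) - 2a*x = 0 => x* = (y - b)/(2a)
x* = (0.877 + 1)/(2*3) = 0.3128
f*(0.877) = (y-b)^2/(4a) = (0.877 + 1)^2/(4*3)
= 3.5231/12 = 0.2936


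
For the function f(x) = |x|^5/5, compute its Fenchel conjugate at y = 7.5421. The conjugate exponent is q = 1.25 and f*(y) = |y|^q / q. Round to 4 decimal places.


The conjugate exponent q satisfies 1/p + 1/q = 1.
p = 5, so q = 5/(5 - 1) = 1.25
|y|^q = 7.5421^1.25 = 12.4987
f*(7.5421) = 12.4987 / 1.25 = 9.999


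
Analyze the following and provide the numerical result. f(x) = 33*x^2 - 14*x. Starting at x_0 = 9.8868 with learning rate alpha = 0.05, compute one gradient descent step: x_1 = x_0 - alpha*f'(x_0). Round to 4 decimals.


We compute the gradient at x_0 and apply the update.
f'(x) = 66*x - 14
f'(9.8868) = 66*9.8868 - 14 = 638.5288
x_1 = 9.8868 - 0.05*638.5288 = -22.0396


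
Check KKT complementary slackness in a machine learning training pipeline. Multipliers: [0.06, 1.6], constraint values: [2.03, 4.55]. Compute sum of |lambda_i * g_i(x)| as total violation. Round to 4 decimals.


KKT complementary slackness check:
lambda_1 * g_1 = 0.06 * 2.03 = 0.1218
lambda_2 * g_2 = 1.6 * 4.55 = 7.28
Total violation = 0.1218 + 7.28 = 7.4018


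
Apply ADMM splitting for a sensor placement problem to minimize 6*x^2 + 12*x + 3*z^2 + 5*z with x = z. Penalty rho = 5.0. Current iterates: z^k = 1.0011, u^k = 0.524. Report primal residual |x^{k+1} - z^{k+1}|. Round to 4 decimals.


ADMM iteration with rho = 5.0, z^k = 1.0011, u^k = 0.524
Step 1: x-update.
Minimize 6*x^2 + 12*x + (5.0/2)*(x - 1.0011 + 0.524)^2
FOC: (2*6 + 5.0)*x = -12 + 5.0*(1.0011 - 0.524)
x^{k+1} = -0.5656
Step 2: z-update.
Minimize 3*z^2 + 5*z + (5.0/2)*(-0.5656 - z + 0.524)^2
FOC: (2*3 + 5.0)*z = -5 + 5.0*(-0.5656 + 0.524)
z^{k+1} = -0.4734
Step 3: u-update.
u^{k+1} = 0.524 - 0.5656 + 0.4734 = 0.4319
Step 4: Primal residual = |-0.5656 + 0.4734| = 0.0921


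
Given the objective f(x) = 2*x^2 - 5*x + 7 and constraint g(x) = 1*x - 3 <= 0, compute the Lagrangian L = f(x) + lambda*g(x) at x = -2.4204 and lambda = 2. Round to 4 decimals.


Step 1: Evaluate f(x).
f(-2.4204) = 2*(-2.4204)^2 - 5*(-2.4204) + 7 = 30.8187
Step 2: Evaluate g(x).
g(-2.4204) = 1*-2.4204 - 3 = -5.4204
Step 3: Compute Lagrangian.
L = 30.8187 + 2*-5.4204 = 19.9779


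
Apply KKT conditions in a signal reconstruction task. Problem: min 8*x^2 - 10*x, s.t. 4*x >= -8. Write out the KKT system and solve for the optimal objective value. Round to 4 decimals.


Step 1: Try lambda = 0 (constraint inactive).
Stationarity: 2*8*x - 10 = 0
x* = 10/(2*8) = 0.625
Check constraint: 4*0.625 = 2.5 >= -8 -- satisfied.
Step 2: Compute optimal value.
f(x*) = 8*0.625^2 - 10*0.625 = -3.125
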